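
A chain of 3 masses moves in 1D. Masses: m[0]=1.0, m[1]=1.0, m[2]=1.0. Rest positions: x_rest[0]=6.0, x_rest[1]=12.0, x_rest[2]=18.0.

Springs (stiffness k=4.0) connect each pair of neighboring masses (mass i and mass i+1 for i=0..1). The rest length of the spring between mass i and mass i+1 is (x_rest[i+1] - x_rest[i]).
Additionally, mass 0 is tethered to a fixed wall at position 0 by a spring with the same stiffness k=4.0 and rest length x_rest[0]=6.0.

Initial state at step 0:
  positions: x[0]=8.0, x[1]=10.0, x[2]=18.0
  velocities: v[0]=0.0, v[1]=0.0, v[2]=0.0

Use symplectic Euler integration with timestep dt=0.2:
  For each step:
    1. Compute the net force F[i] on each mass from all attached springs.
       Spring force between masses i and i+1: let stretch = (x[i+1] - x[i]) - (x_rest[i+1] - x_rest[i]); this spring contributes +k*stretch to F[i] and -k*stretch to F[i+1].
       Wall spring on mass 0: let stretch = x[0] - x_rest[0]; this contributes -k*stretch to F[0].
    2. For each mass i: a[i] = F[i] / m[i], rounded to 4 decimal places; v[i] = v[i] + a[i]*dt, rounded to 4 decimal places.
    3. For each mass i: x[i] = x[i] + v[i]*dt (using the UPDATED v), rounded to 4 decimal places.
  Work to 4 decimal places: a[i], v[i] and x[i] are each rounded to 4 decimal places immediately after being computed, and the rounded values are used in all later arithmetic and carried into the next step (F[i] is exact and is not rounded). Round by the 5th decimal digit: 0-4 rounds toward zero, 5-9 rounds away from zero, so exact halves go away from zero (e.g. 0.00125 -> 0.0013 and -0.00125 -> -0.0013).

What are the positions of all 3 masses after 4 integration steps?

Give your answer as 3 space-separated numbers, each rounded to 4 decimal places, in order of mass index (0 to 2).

Step 0: x=[8.0000 10.0000 18.0000] v=[0.0000 0.0000 0.0000]
Step 1: x=[7.0400 10.9600 17.6800] v=[-4.8000 4.8000 -1.6000]
Step 2: x=[5.5808 12.3680 17.2448] v=[-7.2960 7.0400 -2.1760]
Step 3: x=[4.3146 13.4703 16.9893] v=[-6.3309 5.5117 -1.2774]
Step 4: x=[3.8230 13.6708 17.1308] v=[-2.4580 1.0023 0.7074]

Answer: 3.8230 13.6708 17.1308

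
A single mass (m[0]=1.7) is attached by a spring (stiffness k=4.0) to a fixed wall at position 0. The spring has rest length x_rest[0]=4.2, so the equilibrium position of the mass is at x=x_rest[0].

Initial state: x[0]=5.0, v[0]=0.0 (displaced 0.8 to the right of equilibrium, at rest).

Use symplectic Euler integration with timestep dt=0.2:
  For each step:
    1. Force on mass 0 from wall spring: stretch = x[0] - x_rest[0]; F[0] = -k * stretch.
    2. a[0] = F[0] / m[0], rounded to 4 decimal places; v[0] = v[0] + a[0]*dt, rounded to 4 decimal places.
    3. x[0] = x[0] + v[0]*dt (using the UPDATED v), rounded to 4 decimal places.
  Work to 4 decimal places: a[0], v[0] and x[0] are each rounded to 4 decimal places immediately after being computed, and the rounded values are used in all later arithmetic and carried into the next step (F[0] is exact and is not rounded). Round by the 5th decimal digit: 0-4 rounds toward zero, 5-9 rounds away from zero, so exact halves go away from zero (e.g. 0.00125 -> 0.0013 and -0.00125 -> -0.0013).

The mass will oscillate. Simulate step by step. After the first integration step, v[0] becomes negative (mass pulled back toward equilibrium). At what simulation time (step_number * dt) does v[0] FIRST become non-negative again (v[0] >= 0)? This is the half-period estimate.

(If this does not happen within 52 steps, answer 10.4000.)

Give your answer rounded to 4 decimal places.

Step 0: x=[5.0000] v=[0.0000]
Step 1: x=[4.9247] v=[-0.3765]
Step 2: x=[4.7812] v=[-0.7175]
Step 3: x=[4.5830] v=[-0.9910]
Step 4: x=[4.3488] v=[-1.1712]
Step 5: x=[4.1006] v=[-1.2412]
Step 6: x=[3.8617] v=[-1.1944]
Step 7: x=[3.6547] v=[-1.0352]
Step 8: x=[3.4990] v=[-0.7786]
Step 9: x=[3.4093] v=[-0.4487]
Step 10: x=[3.3940] v=[-0.0766]
Step 11: x=[3.4545] v=[0.3027]
First v>=0 after going negative at step 11, time=2.2000

Answer: 2.2000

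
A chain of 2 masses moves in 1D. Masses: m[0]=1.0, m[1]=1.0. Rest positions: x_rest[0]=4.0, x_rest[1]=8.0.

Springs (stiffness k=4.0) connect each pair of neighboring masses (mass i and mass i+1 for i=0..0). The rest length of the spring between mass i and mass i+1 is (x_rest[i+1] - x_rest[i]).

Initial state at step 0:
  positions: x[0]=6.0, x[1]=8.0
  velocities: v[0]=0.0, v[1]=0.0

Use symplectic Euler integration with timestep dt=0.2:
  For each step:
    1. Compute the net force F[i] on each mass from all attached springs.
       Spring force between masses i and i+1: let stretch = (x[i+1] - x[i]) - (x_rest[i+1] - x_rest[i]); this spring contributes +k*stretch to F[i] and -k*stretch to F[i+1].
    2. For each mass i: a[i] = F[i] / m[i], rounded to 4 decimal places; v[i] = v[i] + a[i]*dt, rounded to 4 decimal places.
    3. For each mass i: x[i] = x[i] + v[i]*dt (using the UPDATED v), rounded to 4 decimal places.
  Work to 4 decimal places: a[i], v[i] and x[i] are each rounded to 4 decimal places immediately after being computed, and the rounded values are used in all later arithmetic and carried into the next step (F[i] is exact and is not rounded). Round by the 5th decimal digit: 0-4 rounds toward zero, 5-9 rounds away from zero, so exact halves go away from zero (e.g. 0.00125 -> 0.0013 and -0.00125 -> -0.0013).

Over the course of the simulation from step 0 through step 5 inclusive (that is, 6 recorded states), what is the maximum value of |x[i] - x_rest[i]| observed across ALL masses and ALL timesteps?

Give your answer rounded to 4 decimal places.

Answer: 2.0425

Derivation:
Step 0: x=[6.0000 8.0000] v=[0.0000 0.0000]
Step 1: x=[5.6800 8.3200] v=[-1.6000 1.6000]
Step 2: x=[5.1424 8.8576] v=[-2.6880 2.6880]
Step 3: x=[4.5592 9.4408] v=[-2.9158 2.9158]
Step 4: x=[4.1171 9.8829] v=[-2.2105 2.2105]
Step 5: x=[3.9575 10.0425] v=[-0.7979 0.7979]
Max displacement = 2.0425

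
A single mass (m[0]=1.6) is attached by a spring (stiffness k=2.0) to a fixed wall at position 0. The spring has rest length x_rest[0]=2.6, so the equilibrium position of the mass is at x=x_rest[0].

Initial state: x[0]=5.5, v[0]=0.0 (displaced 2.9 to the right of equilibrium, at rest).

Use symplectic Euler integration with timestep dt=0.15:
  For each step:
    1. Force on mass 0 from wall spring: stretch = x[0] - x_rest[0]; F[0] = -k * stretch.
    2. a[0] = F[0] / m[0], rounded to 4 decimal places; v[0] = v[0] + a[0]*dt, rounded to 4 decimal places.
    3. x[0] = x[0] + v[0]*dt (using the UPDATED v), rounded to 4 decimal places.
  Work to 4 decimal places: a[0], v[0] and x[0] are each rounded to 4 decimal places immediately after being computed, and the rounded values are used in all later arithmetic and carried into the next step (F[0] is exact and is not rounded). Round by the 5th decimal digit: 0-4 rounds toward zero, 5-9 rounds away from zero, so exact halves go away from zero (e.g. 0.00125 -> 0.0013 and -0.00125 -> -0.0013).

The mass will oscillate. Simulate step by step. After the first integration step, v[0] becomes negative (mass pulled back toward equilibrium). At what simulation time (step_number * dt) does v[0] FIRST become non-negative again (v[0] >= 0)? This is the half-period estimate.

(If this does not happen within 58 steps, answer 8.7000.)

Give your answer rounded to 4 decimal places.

Answer: 2.8500

Derivation:
Step 0: x=[5.5000] v=[0.0000]
Step 1: x=[5.4184] v=[-0.5438]
Step 2: x=[5.2576] v=[-1.0723]
Step 3: x=[5.0220] v=[-1.5706]
Step 4: x=[4.7183] v=[-2.0247]
Step 5: x=[4.3550] v=[-2.4219]
Step 6: x=[3.9424] v=[-2.7510]
Step 7: x=[3.4920] v=[-3.0027]
Step 8: x=[3.0165] v=[-3.1700]
Step 9: x=[2.5293] v=[-3.2481]
Step 10: x=[2.0441] v=[-3.2348]
Step 11: x=[1.5745] v=[-3.1306]
Step 12: x=[1.1338] v=[-2.9383]
Step 13: x=[0.7343] v=[-2.6634]
Step 14: x=[0.3873] v=[-2.3136]
Step 15: x=[0.1025] v=[-1.8987]
Step 16: x=[-0.1121] v=[-1.4304]
Step 17: x=[-0.2504] v=[-0.9219]
Step 18: x=[-0.3085] v=[-0.3875]
Step 19: x=[-0.2848] v=[0.1578]
First v>=0 after going negative at step 19, time=2.8500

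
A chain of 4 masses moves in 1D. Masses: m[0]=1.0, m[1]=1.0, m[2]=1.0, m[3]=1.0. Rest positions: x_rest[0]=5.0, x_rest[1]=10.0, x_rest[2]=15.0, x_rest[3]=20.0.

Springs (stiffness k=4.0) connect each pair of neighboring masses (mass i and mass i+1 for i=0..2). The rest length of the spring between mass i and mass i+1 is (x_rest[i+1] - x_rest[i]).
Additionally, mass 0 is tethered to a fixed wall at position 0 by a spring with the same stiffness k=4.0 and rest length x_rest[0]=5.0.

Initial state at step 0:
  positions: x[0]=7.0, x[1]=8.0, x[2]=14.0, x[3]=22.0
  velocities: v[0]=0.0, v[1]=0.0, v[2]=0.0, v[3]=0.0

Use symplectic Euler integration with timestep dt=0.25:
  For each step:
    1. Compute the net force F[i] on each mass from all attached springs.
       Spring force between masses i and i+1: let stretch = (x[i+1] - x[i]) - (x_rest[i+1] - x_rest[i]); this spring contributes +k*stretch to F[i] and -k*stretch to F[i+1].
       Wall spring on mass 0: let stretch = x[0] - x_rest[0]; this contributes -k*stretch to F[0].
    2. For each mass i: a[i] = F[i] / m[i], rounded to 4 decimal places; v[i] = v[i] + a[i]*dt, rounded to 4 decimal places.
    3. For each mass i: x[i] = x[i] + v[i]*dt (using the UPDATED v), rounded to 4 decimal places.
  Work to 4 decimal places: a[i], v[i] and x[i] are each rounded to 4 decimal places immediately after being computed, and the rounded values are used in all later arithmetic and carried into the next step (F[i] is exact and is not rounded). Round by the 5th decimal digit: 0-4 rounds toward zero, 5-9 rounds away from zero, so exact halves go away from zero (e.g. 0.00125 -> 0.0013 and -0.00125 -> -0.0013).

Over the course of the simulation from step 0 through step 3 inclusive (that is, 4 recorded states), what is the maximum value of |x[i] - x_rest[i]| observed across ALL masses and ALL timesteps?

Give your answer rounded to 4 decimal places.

Step 0: x=[7.0000 8.0000 14.0000 22.0000] v=[0.0000 0.0000 0.0000 0.0000]
Step 1: x=[5.5000 9.2500 14.5000 21.2500] v=[-6.0000 5.0000 2.0000 -3.0000]
Step 2: x=[3.5625 10.8750 15.3750 20.0625] v=[-7.7500 6.5000 3.5000 -4.7500]
Step 3: x=[2.5625 11.7969 16.2969 18.9531] v=[-4.0000 3.6875 3.6875 -4.4375]
Max displacement = 2.4375

Answer: 2.4375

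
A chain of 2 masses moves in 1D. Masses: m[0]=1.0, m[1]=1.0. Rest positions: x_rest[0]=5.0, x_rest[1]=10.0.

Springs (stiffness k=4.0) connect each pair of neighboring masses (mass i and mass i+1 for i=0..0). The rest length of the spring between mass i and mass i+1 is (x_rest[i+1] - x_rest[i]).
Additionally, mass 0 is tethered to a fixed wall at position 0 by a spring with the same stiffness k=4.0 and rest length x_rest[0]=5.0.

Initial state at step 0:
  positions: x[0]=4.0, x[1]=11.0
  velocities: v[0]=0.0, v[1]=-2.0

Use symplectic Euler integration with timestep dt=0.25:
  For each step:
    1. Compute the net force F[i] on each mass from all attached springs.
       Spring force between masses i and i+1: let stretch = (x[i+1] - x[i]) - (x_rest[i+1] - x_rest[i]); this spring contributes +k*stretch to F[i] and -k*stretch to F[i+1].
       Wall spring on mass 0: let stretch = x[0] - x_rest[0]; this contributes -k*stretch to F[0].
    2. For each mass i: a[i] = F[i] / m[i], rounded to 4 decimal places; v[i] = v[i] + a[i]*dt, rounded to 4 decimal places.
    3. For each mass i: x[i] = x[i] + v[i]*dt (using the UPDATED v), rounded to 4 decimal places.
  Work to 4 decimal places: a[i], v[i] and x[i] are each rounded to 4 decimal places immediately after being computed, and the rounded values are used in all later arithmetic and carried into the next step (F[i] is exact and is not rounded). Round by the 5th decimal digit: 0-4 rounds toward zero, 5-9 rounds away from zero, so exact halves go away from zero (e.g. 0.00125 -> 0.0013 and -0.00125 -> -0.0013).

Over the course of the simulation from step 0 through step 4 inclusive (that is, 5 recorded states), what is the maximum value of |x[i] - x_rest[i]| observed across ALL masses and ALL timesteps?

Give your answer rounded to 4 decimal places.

Step 0: x=[4.0000 11.0000] v=[0.0000 -2.0000]
Step 1: x=[4.7500 10.0000] v=[3.0000 -4.0000]
Step 2: x=[5.6250 8.9375] v=[3.5000 -4.2500]
Step 3: x=[5.9219 8.2969] v=[1.1875 -2.5625]
Step 4: x=[5.3321 8.3125] v=[-2.3594 0.0625]
Max displacement = 1.7031

Answer: 1.7031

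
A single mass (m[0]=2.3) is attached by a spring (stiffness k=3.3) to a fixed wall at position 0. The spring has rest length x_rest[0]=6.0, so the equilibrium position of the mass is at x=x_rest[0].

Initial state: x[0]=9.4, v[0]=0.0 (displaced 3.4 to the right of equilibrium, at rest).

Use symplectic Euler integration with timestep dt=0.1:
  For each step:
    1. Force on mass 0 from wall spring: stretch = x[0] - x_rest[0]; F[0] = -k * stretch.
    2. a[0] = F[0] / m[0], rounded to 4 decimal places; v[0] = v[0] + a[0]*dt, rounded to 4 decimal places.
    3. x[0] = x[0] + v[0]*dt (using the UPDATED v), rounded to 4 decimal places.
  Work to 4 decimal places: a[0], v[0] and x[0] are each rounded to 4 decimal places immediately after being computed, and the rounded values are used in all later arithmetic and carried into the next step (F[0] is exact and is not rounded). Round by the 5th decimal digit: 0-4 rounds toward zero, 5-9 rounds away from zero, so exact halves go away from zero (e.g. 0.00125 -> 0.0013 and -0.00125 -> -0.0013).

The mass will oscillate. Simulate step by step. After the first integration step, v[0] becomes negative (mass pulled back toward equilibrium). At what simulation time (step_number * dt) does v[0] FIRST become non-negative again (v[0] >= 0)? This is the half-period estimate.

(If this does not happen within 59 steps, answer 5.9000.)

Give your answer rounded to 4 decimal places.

Answer: 2.7000

Derivation:
Step 0: x=[9.4000] v=[0.0000]
Step 1: x=[9.3512] v=[-0.4878]
Step 2: x=[9.2543] v=[-0.9686]
Step 3: x=[9.1108] v=[-1.4355]
Step 4: x=[8.9226] v=[-1.8818]
Step 5: x=[8.6925] v=[-2.3011]
Step 6: x=[8.4238] v=[-2.6874]
Step 7: x=[8.1203] v=[-3.0352]
Step 8: x=[7.7864] v=[-3.3394]
Step 9: x=[7.4268] v=[-3.5957]
Step 10: x=[7.0468] v=[-3.8004]
Step 11: x=[6.6517] v=[-3.9506]
Step 12: x=[6.2473] v=[-4.0441]
Step 13: x=[5.8393] v=[-4.0796]
Step 14: x=[5.4337] v=[-4.0565]
Step 15: x=[5.0362] v=[-3.9753]
Step 16: x=[4.6525] v=[-3.8370]
Step 17: x=[4.2881] v=[-3.6437]
Step 18: x=[3.9483] v=[-3.3981]
Step 19: x=[3.6379] v=[-3.1037]
Step 20: x=[3.3614] v=[-2.7648]
Step 21: x=[3.1228] v=[-2.3862]
Step 22: x=[2.9255] v=[-1.9734]
Step 23: x=[2.7723] v=[-1.5323]
Step 24: x=[2.6654] v=[-1.0692]
Step 25: x=[2.6063] v=[-0.5908]
Step 26: x=[2.5959] v=[-0.1039]
Step 27: x=[2.6344] v=[0.3845]
First v>=0 after going negative at step 27, time=2.7000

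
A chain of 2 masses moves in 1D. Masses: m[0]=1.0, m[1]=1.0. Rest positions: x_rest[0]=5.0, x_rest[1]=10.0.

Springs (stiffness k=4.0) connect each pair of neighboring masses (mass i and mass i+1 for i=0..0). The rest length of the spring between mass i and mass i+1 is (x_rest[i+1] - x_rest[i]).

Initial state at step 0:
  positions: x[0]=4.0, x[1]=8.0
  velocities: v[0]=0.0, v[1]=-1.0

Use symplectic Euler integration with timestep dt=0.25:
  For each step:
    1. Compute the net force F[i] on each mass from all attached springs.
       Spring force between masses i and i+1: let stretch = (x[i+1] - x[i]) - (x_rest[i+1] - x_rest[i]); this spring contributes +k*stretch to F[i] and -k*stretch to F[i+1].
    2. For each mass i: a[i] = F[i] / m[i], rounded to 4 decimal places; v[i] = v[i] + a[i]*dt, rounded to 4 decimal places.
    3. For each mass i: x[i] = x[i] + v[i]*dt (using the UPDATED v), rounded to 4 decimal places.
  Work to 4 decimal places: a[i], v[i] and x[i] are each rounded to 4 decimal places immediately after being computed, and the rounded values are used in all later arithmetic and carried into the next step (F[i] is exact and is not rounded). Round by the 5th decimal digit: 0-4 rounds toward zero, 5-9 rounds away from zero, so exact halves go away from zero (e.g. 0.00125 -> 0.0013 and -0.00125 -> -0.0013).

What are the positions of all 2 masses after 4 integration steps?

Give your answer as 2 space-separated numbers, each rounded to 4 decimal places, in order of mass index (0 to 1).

Answer: 2.5157 8.4844

Derivation:
Step 0: x=[4.0000 8.0000] v=[0.0000 -1.0000]
Step 1: x=[3.7500 8.0000] v=[-1.0000 0.0000]
Step 2: x=[3.3125 8.1875] v=[-1.7500 0.7500]
Step 3: x=[2.8438 8.4063] v=[-1.8750 0.8750]
Step 4: x=[2.5157 8.4844] v=[-1.3125 0.3125]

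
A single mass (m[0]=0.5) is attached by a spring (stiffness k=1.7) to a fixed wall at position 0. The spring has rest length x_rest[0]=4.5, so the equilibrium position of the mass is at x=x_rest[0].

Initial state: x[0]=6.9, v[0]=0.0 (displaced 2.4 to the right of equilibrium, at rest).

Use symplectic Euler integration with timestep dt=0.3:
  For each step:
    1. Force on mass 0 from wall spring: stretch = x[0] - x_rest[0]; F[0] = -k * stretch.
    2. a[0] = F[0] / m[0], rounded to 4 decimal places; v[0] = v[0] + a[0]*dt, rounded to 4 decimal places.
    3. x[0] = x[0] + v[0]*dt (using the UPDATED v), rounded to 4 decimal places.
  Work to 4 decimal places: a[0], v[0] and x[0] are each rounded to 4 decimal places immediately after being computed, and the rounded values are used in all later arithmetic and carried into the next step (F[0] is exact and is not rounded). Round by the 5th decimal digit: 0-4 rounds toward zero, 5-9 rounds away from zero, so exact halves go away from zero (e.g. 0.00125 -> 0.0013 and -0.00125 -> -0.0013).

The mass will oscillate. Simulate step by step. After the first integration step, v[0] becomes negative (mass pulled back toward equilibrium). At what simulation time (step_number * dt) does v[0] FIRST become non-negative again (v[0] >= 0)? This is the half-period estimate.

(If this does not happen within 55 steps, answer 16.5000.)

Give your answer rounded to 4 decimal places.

Answer: 1.8000

Derivation:
Step 0: x=[6.9000] v=[0.0000]
Step 1: x=[6.1656] v=[-2.4480]
Step 2: x=[4.9215] v=[-4.1469]
Step 3: x=[3.5485] v=[-4.5768]
Step 4: x=[2.4666] v=[-3.6063]
Step 5: x=[2.0069] v=[-1.5322]
Step 6: x=[2.3101] v=[1.0108]
First v>=0 after going negative at step 6, time=1.8000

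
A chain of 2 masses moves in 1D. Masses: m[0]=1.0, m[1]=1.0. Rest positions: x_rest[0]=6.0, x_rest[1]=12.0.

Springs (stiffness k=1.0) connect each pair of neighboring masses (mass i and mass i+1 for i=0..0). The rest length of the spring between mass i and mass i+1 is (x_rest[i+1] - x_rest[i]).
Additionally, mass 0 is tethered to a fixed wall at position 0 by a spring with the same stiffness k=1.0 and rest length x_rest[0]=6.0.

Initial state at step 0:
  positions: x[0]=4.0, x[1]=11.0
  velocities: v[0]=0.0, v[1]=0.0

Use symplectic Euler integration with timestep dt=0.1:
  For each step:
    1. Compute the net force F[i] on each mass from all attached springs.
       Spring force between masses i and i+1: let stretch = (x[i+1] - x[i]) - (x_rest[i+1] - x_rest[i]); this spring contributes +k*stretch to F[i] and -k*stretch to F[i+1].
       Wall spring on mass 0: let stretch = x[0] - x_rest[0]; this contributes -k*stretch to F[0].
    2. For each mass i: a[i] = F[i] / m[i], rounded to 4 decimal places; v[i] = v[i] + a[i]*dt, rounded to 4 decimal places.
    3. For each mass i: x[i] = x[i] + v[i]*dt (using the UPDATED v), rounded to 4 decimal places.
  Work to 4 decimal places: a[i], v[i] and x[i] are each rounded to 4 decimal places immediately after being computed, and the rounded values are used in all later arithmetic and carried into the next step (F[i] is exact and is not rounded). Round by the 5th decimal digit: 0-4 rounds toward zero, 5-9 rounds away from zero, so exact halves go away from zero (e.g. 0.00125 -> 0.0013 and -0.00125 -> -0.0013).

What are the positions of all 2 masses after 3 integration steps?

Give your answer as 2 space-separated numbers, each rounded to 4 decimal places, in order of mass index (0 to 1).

Answer: 4.1765 10.9420

Derivation:
Step 0: x=[4.0000 11.0000] v=[0.0000 0.0000]
Step 1: x=[4.0300 10.9900] v=[0.3000 -0.1000]
Step 2: x=[4.0893 10.9704] v=[0.5930 -0.1960]
Step 3: x=[4.1765 10.9420] v=[0.8722 -0.2841]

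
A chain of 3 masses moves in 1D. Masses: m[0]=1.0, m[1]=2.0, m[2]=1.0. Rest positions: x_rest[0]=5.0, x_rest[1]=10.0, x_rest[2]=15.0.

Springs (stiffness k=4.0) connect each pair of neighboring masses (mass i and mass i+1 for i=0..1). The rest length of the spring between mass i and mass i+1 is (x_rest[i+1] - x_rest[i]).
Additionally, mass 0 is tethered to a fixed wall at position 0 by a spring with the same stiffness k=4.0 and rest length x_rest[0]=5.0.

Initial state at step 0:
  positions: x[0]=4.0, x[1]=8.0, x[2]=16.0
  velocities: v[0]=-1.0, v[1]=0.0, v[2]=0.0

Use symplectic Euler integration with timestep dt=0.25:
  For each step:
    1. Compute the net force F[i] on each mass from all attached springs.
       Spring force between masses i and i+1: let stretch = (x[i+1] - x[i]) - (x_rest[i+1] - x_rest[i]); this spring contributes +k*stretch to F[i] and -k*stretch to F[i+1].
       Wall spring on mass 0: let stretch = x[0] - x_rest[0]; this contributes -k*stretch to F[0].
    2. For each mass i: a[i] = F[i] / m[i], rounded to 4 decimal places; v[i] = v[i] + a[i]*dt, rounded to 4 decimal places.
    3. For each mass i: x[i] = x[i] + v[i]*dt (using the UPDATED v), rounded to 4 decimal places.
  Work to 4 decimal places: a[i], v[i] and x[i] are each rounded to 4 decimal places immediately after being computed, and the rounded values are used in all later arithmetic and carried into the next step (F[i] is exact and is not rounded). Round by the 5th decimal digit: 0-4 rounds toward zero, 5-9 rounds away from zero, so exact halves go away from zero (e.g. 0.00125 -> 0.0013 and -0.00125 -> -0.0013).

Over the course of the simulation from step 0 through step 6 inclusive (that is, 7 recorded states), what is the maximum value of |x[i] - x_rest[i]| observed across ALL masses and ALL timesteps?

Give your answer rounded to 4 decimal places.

Step 0: x=[4.0000 8.0000 16.0000] v=[-1.0000 0.0000 0.0000]
Step 1: x=[3.7500 8.5000 15.2500] v=[-1.0000 2.0000 -3.0000]
Step 2: x=[3.7500 9.2500 14.0625] v=[0.0000 3.0000 -4.7500]
Step 3: x=[4.1875 9.9141 12.9219] v=[1.7500 2.6563 -4.5625]
Step 4: x=[5.0098 10.2383 12.2793] v=[3.2891 1.2969 -2.5703]
Step 5: x=[5.8868 10.1641 12.3765] v=[3.5078 -0.2969 0.3887]
Step 6: x=[6.3614 9.8318 13.1706] v=[1.8983 -1.3294 3.1763]
Max displacement = 2.7207

Answer: 2.7207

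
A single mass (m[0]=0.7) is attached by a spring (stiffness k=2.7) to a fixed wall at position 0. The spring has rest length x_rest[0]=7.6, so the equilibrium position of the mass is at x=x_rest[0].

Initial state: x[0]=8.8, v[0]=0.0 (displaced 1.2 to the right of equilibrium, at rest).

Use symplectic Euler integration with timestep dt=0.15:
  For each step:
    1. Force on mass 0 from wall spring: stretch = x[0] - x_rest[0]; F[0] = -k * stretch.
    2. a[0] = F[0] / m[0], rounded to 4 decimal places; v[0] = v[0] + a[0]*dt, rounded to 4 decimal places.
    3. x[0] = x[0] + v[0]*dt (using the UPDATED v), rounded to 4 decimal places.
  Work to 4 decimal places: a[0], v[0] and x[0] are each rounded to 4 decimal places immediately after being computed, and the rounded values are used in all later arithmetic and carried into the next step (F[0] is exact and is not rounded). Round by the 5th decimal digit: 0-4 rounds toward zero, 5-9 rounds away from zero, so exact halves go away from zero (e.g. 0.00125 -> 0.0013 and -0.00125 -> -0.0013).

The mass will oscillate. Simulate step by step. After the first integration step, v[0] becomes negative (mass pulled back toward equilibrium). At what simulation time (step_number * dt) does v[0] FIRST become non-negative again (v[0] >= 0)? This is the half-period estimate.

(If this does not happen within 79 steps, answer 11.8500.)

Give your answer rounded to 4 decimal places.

Step 0: x=[8.8000] v=[0.0000]
Step 1: x=[8.6959] v=[-0.6943]
Step 2: x=[8.4966] v=[-1.3284]
Step 3: x=[8.2195] v=[-1.8471]
Step 4: x=[7.8887] v=[-2.2055]
Step 5: x=[7.5328] v=[-2.3725]
Step 6: x=[7.1828] v=[-2.3336]
Step 7: x=[6.8690] v=[-2.0922]
Step 8: x=[6.6186] v=[-1.6693]
Step 9: x=[6.4534] v=[-1.1015]
Step 10: x=[6.3877] v=[-0.4381]
Step 11: x=[6.4272] v=[0.2633]
First v>=0 after going negative at step 11, time=1.6500

Answer: 1.6500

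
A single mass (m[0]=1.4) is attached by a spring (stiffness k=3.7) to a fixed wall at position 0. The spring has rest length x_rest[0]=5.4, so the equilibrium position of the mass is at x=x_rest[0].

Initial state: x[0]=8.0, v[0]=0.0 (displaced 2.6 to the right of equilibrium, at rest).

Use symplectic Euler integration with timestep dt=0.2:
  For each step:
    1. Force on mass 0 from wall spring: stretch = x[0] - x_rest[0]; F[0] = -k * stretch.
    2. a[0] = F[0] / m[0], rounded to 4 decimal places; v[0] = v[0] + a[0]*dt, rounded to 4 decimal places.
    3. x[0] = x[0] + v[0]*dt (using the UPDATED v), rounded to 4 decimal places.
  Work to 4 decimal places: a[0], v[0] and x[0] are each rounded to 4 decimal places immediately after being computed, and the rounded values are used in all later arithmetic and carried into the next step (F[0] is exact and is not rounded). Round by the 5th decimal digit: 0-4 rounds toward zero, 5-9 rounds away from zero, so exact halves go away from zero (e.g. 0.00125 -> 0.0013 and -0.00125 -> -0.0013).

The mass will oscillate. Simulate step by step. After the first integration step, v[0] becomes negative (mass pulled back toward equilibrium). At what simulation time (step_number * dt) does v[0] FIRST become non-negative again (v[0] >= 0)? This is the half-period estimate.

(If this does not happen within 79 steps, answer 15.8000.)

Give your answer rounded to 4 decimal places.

Step 0: x=[8.0000] v=[0.0000]
Step 1: x=[7.7251] v=[-1.3743]
Step 2: x=[7.2044] v=[-2.6033]
Step 3: x=[6.4930] v=[-3.5571]
Step 4: x=[5.6660] v=[-4.1348]
Step 5: x=[4.8109] v=[-4.2754]
Step 6: x=[4.0181] v=[-3.9640]
Step 7: x=[3.3714] v=[-3.2336]
Step 8: x=[2.9391] v=[-2.1613]
Step 9: x=[2.7670] v=[-0.8605]
Step 10: x=[2.8732] v=[0.5312]
First v>=0 after going negative at step 10, time=2.0000

Answer: 2.0000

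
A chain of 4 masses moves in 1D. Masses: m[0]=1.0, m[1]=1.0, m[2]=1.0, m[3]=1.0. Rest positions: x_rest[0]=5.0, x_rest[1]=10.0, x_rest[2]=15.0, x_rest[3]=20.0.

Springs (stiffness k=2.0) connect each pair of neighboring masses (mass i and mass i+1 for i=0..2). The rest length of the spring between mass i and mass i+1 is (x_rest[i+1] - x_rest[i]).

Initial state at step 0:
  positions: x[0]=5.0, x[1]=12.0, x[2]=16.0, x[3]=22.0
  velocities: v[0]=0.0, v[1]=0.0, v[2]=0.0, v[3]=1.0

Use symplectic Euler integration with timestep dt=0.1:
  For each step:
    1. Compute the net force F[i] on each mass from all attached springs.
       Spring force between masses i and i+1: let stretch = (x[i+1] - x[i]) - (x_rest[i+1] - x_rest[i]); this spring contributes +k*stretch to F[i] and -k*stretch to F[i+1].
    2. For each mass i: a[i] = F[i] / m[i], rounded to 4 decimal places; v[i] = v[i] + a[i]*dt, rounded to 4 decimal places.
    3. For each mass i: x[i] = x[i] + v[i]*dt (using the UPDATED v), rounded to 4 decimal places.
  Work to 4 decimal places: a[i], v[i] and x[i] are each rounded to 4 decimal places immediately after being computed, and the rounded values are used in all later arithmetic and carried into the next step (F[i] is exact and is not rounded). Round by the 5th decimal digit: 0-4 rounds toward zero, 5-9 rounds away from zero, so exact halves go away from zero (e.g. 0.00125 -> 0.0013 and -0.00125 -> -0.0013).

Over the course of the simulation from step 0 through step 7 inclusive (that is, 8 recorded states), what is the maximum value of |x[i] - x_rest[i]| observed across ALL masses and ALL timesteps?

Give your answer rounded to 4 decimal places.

Step 0: x=[5.0000 12.0000 16.0000 22.0000] v=[0.0000 0.0000 0.0000 1.0000]
Step 1: x=[5.0400 11.9400 16.0400 22.0800] v=[0.4000 -0.6000 0.4000 0.8000]
Step 2: x=[5.1180 11.8240 16.1188 22.1392] v=[0.7800 -1.1600 0.7880 0.5920]
Step 3: x=[5.2301 11.6598 16.2321 22.1780] v=[1.1212 -1.6422 1.1331 0.3879]
Step 4: x=[5.3708 11.4584 16.3729 22.1979] v=[1.4071 -2.0137 1.4078 0.1987]
Step 5: x=[5.5333 11.2336 16.5319 22.2013] v=[1.6246 -2.2483 1.5899 0.0337]
Step 6: x=[5.7098 11.0007 16.6983 22.1913] v=[1.7647 -2.3287 1.6641 -0.1002]
Step 7: x=[5.8921 10.7760 16.8606 22.1714] v=[1.8229 -2.2474 1.6232 -0.1988]
Max displacement = 2.2013

Answer: 2.2013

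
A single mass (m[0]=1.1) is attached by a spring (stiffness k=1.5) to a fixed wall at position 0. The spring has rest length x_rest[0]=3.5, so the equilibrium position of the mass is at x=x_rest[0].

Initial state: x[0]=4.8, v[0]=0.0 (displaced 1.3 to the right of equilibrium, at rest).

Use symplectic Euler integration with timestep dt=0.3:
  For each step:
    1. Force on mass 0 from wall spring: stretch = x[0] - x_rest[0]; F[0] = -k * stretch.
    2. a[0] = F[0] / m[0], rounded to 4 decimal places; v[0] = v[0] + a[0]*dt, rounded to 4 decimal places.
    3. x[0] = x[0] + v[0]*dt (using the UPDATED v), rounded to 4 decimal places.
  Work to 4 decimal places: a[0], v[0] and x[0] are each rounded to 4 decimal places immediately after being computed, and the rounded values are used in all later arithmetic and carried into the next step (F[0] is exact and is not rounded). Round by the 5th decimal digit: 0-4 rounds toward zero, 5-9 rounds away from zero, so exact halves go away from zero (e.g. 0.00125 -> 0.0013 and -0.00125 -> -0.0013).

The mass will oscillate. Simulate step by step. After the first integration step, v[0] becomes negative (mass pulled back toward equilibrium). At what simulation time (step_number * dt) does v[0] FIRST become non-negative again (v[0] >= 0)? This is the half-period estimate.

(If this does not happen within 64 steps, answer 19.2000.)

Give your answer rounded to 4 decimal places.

Answer: 2.7000

Derivation:
Step 0: x=[4.8000] v=[0.0000]
Step 1: x=[4.6405] v=[-0.5318]
Step 2: x=[4.3410] v=[-0.9984]
Step 3: x=[3.9383] v=[-1.3424]
Step 4: x=[3.4818] v=[-1.5217]
Step 5: x=[3.0275] v=[-1.5143]
Step 6: x=[2.6312] v=[-1.3210]
Step 7: x=[2.3415] v=[-0.9656]
Step 8: x=[2.1940] v=[-0.4917]
Step 9: x=[2.2068] v=[0.0426]
First v>=0 after going negative at step 9, time=2.7000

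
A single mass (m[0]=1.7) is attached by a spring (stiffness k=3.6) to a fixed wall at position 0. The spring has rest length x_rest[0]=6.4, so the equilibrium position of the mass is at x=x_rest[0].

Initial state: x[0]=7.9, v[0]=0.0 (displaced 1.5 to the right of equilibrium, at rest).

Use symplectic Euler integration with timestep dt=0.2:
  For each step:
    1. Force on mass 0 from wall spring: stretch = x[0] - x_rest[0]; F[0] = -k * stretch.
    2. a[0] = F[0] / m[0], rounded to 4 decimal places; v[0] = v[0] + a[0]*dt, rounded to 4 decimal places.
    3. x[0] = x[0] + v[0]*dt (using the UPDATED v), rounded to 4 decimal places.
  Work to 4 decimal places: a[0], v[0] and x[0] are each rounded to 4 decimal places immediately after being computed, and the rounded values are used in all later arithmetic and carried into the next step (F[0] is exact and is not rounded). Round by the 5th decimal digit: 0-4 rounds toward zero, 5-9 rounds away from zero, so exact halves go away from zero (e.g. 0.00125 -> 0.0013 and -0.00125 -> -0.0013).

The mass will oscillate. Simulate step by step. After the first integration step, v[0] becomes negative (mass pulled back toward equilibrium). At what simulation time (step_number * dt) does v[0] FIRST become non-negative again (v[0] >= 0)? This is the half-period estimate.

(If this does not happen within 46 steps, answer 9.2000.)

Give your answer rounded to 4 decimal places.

Answer: 2.2000

Derivation:
Step 0: x=[7.9000] v=[0.0000]
Step 1: x=[7.7729] v=[-0.6353]
Step 2: x=[7.5295] v=[-1.2168]
Step 3: x=[7.1905] v=[-1.6952]
Step 4: x=[6.7845] v=[-2.0300]
Step 5: x=[6.3459] v=[-2.1928]
Step 6: x=[5.9119] v=[-2.1699]
Step 7: x=[5.5193] v=[-1.9632]
Step 8: x=[5.2013] v=[-1.5902]
Step 9: x=[4.9848] v=[-1.0825]
Step 10: x=[4.8882] v=[-0.4831]
Step 11: x=[4.9196] v=[0.1572]
First v>=0 after going negative at step 11, time=2.2000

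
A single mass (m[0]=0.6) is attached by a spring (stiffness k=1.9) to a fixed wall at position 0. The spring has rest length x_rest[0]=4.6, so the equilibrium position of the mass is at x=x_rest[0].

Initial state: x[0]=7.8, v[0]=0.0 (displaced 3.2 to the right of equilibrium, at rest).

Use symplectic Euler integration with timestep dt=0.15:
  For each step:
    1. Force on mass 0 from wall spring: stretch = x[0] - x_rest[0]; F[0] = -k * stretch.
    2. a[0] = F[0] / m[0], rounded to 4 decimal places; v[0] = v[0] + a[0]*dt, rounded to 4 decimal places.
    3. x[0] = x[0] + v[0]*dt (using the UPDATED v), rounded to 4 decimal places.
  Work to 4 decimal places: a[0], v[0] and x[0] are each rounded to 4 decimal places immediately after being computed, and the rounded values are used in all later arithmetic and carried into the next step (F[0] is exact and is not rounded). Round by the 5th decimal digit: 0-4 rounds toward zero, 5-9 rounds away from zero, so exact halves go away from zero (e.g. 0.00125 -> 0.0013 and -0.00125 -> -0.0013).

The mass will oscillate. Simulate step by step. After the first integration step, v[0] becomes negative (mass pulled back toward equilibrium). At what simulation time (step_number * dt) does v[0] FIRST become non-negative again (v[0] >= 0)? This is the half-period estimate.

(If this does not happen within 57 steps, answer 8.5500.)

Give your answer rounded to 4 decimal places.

Answer: 1.8000

Derivation:
Step 0: x=[7.8000] v=[0.0000]
Step 1: x=[7.5720] v=[-1.5200]
Step 2: x=[7.1322] v=[-2.9317]
Step 3: x=[6.5120] v=[-4.1345]
Step 4: x=[5.7556] v=[-5.0427]
Step 5: x=[4.9169] v=[-5.5916]
Step 6: x=[4.0556] v=[-5.7421]
Step 7: x=[3.2331] v=[-5.4835]
Step 8: x=[2.5080] v=[-4.8342]
Step 9: x=[1.9319] v=[-3.8405]
Step 10: x=[1.5459] v=[-2.5732]
Step 11: x=[1.3775] v=[-1.1225]
Step 12: x=[1.4387] v=[0.4082]
First v>=0 after going negative at step 12, time=1.8000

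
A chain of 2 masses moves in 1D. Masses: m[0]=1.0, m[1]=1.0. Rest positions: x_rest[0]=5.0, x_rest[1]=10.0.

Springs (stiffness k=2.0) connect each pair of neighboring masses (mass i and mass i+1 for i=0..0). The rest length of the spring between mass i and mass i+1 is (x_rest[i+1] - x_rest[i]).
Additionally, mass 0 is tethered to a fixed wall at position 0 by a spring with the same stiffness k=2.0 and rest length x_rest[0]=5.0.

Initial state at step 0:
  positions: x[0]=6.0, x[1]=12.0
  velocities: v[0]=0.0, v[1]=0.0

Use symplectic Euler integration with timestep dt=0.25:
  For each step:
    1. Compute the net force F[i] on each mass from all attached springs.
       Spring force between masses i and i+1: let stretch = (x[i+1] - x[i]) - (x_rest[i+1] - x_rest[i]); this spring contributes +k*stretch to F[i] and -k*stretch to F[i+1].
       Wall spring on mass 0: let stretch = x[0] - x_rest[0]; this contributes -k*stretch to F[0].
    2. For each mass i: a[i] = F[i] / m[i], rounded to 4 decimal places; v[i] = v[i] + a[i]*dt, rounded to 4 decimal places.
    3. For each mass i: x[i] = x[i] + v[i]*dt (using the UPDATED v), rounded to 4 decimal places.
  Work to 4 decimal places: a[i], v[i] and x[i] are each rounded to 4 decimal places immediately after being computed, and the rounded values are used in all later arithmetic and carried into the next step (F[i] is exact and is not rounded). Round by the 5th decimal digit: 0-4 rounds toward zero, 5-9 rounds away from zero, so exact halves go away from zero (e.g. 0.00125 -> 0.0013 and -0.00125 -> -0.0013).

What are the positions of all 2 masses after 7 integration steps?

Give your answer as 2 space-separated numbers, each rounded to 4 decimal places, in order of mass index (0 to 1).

Answer: 4.9790 9.8254

Derivation:
Step 0: x=[6.0000 12.0000] v=[0.0000 0.0000]
Step 1: x=[6.0000 11.8750] v=[0.0000 -0.5000]
Step 2: x=[5.9844 11.6406] v=[-0.0625 -0.9375]
Step 3: x=[5.9278 11.3242] v=[-0.2266 -1.2656]
Step 4: x=[5.8047 10.9583] v=[-0.4923 -1.4638]
Step 5: x=[5.6002 10.5732] v=[-0.8179 -1.5406]
Step 6: x=[5.3173 10.1914] v=[-1.1315 -1.5271]
Step 7: x=[4.9790 9.8254] v=[-1.3531 -1.4642]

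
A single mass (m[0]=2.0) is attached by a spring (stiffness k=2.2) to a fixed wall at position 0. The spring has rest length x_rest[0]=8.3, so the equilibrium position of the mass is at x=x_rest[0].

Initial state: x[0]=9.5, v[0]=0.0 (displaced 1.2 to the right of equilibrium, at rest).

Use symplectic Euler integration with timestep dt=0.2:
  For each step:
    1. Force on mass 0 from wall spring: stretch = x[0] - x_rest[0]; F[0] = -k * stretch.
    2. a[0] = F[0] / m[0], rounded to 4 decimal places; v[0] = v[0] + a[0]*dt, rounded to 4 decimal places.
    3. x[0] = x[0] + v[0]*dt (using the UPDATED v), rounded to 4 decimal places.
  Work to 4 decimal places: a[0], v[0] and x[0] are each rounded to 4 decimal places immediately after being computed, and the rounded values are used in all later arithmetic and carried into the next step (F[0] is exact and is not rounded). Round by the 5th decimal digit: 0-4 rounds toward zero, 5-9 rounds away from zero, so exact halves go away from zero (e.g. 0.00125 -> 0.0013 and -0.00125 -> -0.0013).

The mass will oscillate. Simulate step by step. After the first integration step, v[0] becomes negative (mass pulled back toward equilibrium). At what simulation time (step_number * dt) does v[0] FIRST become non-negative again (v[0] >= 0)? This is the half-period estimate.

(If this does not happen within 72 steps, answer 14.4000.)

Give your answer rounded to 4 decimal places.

Step 0: x=[9.5000] v=[0.0000]
Step 1: x=[9.4472] v=[-0.2640]
Step 2: x=[9.3439] v=[-0.5164]
Step 3: x=[9.1947] v=[-0.7461]
Step 4: x=[9.0061] v=[-0.9429]
Step 5: x=[8.7865] v=[-1.0982]
Step 6: x=[8.5455] v=[-1.2052]
Step 7: x=[8.2937] v=[-1.2592]
Step 8: x=[8.0421] v=[-1.2578]
Step 9: x=[7.8019] v=[-1.2011]
Step 10: x=[7.5836] v=[-1.0915]
Step 11: x=[7.3968] v=[-0.9339]
Step 12: x=[7.2498] v=[-0.7352]
Step 13: x=[7.1490] v=[-0.5042]
Step 14: x=[7.0988] v=[-0.2510]
Step 15: x=[7.1015] v=[0.0133]
First v>=0 after going negative at step 15, time=3.0000

Answer: 3.0000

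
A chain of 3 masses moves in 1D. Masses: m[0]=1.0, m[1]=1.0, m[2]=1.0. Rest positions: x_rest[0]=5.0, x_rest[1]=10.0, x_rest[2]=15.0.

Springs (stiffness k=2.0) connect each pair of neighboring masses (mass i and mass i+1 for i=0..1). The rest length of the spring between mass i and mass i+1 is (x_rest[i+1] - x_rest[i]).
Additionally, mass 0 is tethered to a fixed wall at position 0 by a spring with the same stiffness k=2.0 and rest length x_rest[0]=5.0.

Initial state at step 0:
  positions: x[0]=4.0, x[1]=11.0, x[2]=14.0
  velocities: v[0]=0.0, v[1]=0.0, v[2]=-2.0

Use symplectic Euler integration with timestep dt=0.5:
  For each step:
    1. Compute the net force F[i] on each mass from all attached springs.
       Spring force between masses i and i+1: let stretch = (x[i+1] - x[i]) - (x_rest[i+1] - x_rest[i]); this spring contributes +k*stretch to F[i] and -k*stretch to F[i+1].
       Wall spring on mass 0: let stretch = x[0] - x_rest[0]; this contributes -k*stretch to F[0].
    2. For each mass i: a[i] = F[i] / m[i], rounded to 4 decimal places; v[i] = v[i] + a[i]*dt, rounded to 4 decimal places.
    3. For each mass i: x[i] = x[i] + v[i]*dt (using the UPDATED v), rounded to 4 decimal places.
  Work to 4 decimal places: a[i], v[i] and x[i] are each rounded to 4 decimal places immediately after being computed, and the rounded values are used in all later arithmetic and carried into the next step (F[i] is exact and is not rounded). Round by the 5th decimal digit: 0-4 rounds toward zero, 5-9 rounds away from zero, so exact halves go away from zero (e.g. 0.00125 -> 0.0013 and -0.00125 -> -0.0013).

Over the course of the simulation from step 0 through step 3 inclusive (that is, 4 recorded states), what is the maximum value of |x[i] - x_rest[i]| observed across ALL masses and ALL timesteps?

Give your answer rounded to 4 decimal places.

Step 0: x=[4.0000 11.0000 14.0000] v=[0.0000 0.0000 -2.0000]
Step 1: x=[5.5000 9.0000 14.0000] v=[3.0000 -4.0000 0.0000]
Step 2: x=[6.0000 7.7500 14.0000] v=[1.0000 -2.5000 0.0000]
Step 3: x=[4.3750 8.7500 13.3750] v=[-3.2500 2.0000 -1.2500]
Max displacement = 2.2500

Answer: 2.2500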